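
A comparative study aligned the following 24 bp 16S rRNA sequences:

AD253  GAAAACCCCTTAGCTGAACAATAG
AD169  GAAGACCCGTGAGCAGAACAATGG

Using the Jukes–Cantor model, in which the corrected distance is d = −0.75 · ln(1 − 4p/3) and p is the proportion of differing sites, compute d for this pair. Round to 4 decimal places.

0.2441

Mismatches occur at site 4 (A↔G), site 9 (C↔G), site 11 (T↔G), site 15 (T↔A), site 23 (A↔G).
p = 5/24 = 0.208333.
d = −0.75 · ln(1 − (4/3)·0.208333) = −0.75 · ln(0.722223) = −0.75 · (-0.325421) = 0.2441.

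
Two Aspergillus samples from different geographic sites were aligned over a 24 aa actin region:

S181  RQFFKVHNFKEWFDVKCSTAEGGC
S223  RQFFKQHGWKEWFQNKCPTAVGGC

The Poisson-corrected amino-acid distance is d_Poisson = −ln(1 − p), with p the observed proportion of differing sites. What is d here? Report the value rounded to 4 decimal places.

0.3448

Mismatches occur at site 6 (V↔Q), site 8 (N↔G), site 9 (F↔W), site 14 (D↔Q), site 15 (V↔N), site 18 (S↔P), site 21 (E↔V).
p = 7/24 = 0.291667.
d = −ln(1 − 0.291667) = −ln(0.708333) = 0.3448.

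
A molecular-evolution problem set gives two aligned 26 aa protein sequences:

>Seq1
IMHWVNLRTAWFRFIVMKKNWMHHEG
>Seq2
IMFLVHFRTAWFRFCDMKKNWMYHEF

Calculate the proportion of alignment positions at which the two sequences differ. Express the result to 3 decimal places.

0.308

Mismatches occur at site 3 (H/F), site 4 (W/L), site 6 (N/H), site 7 (L/F), site 15 (I/C), site 16 (V/D), site 23 (H/Y), site 26 (G/F).
There are 8 differences over 26 sites, so p = 8/26 = 0.308.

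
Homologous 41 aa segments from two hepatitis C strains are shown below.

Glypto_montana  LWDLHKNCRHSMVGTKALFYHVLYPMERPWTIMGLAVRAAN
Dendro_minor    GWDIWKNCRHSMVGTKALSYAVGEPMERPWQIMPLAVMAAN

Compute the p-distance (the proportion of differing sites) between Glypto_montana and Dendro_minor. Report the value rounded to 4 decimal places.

The sequences differ at positions 1 (L/G), 4 (L/I), 5 (H/W), 19 (F/S), 21 (H/A), 23 (L/G), 24 (Y/E), 31 (T/Q), 34 (G/P), 38 (R/M).
There are 10 differences over 41 sites, so p = 10/41 = 0.2439.

0.2439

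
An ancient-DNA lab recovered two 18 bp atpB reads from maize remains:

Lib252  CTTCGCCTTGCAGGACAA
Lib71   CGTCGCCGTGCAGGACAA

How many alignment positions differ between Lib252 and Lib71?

2

Mismatches occur at site 2 (T/G), site 8 (T/G).
That gives 2 mismatches out of 18 aligned sites, so the Hamming distance is 2.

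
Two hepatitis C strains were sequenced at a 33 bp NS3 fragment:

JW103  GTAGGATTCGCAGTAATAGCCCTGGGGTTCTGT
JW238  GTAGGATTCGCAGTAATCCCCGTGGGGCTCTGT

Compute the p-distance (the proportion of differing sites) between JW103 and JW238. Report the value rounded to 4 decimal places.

0.1212

Differing sites — 18:A/C; 19:G/C; 22:C/G; 28:T/C.
There are 4 differences over 33 sites, so p = 4/33 = 0.1212.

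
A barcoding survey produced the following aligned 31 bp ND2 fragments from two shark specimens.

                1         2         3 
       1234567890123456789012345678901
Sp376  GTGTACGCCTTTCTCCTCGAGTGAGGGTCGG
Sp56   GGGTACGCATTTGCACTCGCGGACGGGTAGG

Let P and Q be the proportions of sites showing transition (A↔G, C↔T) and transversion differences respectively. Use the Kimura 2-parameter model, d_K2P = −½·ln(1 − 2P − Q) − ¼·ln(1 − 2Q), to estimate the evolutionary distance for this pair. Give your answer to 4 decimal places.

The sequences differ at positions 2 (T/G, transversion), 9 (C/A, transversion), 13 (C/G, transversion), 14 (T/C, transition), 15 (C/A, transversion), 20 (A/C, transversion), 22 (T/G, transversion), 23 (G/A, transition), 24 (A/C, transversion), 29 (C/A, transversion).
Of the 10 differences, 2 transitions and 8 transversions over 31 sites: P = 2/31 = 0.064516, Q = 8/31 = 0.258065.
d = −0.5·ln(0.612903) − 0.25·ln(0.483870) = −0.5·(-0.489549) − 0.25·(-0.725939) = 0.4263.

0.4263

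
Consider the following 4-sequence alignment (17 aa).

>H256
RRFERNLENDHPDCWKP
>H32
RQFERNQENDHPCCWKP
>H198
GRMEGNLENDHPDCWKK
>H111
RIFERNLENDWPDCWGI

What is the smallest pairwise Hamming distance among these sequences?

3

Pairwise Hamming distances:
  H256 vs H32: 3
  H256 vs H198: 4
  H256 vs H111: 4
  H32 vs H198: 7
  H32 vs H111: 6
  H198 vs H111: 7
The smallest is 3, between H256 and H32.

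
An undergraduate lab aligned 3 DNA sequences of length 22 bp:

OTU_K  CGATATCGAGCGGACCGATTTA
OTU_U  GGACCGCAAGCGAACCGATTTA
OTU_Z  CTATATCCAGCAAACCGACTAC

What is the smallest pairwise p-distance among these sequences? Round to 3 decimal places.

Pairwise Hamming distances:
  OTU_K vs OTU_U: 6
  OTU_K vs OTU_Z: 7
  OTU_U vs OTU_Z: 10
The smallest is 6 mismatches, between OTU_K and OTU_U; p = 6/22 = 0.273.

0.273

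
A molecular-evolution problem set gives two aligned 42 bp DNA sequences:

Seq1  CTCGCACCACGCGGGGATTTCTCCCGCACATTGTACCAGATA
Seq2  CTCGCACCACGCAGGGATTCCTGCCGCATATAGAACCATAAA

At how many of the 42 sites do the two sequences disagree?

8

Mismatches occur at site 13 (G↔A), site 20 (T↔C), site 23 (C↔G), site 29 (C↔T), site 32 (T↔A), site 34 (T↔A), site 39 (G↔T), site 41 (T↔A).
That gives 8 mismatches out of 42 aligned sites, so the Hamming distance is 8.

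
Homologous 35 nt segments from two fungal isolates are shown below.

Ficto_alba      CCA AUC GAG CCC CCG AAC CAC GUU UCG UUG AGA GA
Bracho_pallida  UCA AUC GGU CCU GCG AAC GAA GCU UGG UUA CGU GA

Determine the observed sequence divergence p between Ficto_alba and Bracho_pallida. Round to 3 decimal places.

Mismatches occur at site 1 (C/U), site 8 (A/G), site 9 (G/U), site 12 (C/U), site 13 (C/G), site 19 (C/G), site 21 (C/A), site 23 (U/C), site 26 (C/G), site 30 (G/A), site 31 (A/C), site 33 (A/U).
There are 12 differences over 35 sites, so p = 12/35 = 0.343.

0.343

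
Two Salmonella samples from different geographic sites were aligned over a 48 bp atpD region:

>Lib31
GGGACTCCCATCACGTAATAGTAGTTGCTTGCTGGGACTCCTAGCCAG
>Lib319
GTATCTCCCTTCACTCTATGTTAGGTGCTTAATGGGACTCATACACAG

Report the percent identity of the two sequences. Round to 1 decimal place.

The sequences differ at positions 2 (G/T), 3 (G/A), 4 (A/T), 10 (A/T), 15 (G/T), 16 (T/C), 17 (A/T), 20 (A/G), 21 (G/T), 25 (T/G), 31 (G/A), 32 (C/A), 41 (C/A), 44 (G/C), 45 (C/A).
33 of the 48 sites match, so the percent identity is 33/48 × 100 = 68.8%.

68.8%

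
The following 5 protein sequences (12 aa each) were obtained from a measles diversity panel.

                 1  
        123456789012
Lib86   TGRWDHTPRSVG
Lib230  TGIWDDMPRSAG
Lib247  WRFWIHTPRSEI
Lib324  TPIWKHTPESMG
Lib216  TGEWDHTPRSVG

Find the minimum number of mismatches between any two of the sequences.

1

Pairwise Hamming distances:
  Lib86 vs Lib230: 4
  Lib86 vs Lib247: 6
  Lib86 vs Lib324: 5
  Lib86 vs Lib216: 1
  Lib230 vs Lib247: 8
  Lib230 vs Lib324: 6
  Lib230 vs Lib216: 4
  Lib247 vs Lib324: 7
  Lib247 vs Lib216: 6
  Lib324 vs Lib216: 5
The smallest is 1, between Lib86 and Lib216.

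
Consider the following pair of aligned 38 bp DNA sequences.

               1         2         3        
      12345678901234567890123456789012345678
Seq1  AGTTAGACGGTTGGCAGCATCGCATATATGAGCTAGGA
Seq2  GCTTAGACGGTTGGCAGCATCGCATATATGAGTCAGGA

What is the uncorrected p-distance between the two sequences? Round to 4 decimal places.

Mismatches occur at site 1 (A↔G), site 2 (G↔C), site 33 (C↔T), site 34 (T↔C).
There are 4 differences over 38 sites, so p = 4/38 = 0.1053.

0.1053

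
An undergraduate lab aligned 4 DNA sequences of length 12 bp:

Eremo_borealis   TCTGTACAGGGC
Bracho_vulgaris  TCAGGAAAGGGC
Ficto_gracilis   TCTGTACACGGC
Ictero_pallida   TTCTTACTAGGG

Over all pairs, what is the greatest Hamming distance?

Pairwise Hamming distances:
  Eremo_borealis vs Bracho_vulgaris: 3
  Eremo_borealis vs Ficto_gracilis: 1
  Eremo_borealis vs Ictero_pallida: 6
  Bracho_vulgaris vs Ficto_gracilis: 4
  Bracho_vulgaris vs Ictero_pallida: 8
  Ficto_gracilis vs Ictero_pallida: 6
The largest is 8, between Bracho_vulgaris and Ictero_pallida.

8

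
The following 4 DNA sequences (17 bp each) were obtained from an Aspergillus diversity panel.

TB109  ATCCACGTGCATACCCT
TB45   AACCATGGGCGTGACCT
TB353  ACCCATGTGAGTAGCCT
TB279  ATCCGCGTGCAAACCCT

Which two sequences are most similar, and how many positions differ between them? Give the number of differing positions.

Pairwise Hamming distances:
  TB109 vs TB45: 6
  TB109 vs TB353: 5
  TB109 vs TB279: 2
  TB45 vs TB353: 5
  TB45 vs TB279: 8
  TB353 vs TB279: 7
The smallest is 2, between TB109 and TB279.

2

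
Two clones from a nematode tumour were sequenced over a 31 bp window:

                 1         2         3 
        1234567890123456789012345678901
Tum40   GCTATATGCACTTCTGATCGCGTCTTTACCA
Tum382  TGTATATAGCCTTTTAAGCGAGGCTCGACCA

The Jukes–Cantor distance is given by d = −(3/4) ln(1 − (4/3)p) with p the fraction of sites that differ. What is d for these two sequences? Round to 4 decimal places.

Differing sites — 1:G/T; 2:C/G; 8:G/A; 9:C/G; 10:A/C; 14:C/T; 16:G/A; 18:T/G; 21:C/A; 23:T/G; 26:T/C; 27:T/G.
p = 12/31 = 0.387097.
d = −0.75 · ln(1 − (4/3)·0.387097) = −0.75 · ln(0.483871) = −0.75 · (-0.725937) = 0.5445.

0.5445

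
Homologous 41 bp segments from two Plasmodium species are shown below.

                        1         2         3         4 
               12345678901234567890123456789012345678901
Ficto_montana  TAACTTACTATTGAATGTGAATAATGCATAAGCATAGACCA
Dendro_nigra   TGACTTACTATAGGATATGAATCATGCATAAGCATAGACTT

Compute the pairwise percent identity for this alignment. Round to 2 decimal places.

Differing sites — 2:A/G; 12:T/A; 14:A/G; 17:G/A; 23:A/C; 40:C/T; 41:A/T.
34 of the 41 sites match, so the percent identity is 34/41 × 100 = 82.93%.

82.93%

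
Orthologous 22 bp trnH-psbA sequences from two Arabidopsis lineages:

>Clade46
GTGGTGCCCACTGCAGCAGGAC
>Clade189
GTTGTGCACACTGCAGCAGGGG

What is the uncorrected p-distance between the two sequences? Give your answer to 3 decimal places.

0.182

The sequences differ at positions 3 (G/T), 8 (C/A), 21 (A/G), 22 (C/G).
There are 4 differences over 22 sites, so p = 4/22 = 0.182.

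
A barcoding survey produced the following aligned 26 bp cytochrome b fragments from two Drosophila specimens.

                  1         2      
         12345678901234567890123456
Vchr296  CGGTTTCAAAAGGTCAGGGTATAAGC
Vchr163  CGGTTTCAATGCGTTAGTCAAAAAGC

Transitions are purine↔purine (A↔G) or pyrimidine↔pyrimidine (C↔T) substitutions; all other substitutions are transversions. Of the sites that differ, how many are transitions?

The sequences differ at positions 10 (A/T, transversion), 11 (A/G, transition), 12 (G/C, transversion), 15 (C/T, transition), 18 (G/T, transversion), 19 (G/C, transversion), 20 (T/A, transversion), 22 (T/A, transversion).
Of the 8 differences, 2 transitions and 6 transversions, so the answer is 2.

2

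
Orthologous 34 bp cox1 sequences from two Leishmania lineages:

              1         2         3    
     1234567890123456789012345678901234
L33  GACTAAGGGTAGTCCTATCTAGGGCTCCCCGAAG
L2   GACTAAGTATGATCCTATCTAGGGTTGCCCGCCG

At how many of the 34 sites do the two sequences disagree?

Mismatches occur at site 8 (G↔T), site 9 (G↔A), site 11 (A↔G), site 12 (G↔A), site 25 (C↔T), site 27 (C↔G), site 32 (A↔C), site 33 (A↔C).
That gives 8 mismatches out of 34 aligned sites, so the Hamming distance is 8.

8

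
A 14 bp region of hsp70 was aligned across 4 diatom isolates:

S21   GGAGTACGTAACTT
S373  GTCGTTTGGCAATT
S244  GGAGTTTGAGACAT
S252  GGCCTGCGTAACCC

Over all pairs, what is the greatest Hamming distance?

9

Pairwise Hamming distances:
  S21 vs S373: 7
  S21 vs S244: 5
  S21 vs S252: 5
  S373 vs S244: 6
  S373 vs S252: 9
  S244 vs S252: 8
The largest is 9, between S373 and S252.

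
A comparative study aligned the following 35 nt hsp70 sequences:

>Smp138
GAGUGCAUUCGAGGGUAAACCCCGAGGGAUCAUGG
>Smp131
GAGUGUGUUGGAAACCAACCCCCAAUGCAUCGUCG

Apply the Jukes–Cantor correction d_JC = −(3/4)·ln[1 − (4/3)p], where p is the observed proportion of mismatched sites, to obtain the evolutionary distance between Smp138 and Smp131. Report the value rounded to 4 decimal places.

0.5128

The sequences differ at positions 6 (C/U), 7 (A/G), 10 (C/G), 13 (G/A), 14 (G/A), 15 (G/C), 16 (U/C), 19 (A/C), 24 (G/A), 26 (G/U), 28 (G/C), 32 (A/G), 34 (G/C).
p = 13/35 = 0.371429.
d = −0.75 · ln(1 − (4/3)·0.371429) = −0.75 · ln(0.504761) = −0.75 · (-0.683670) = 0.5128.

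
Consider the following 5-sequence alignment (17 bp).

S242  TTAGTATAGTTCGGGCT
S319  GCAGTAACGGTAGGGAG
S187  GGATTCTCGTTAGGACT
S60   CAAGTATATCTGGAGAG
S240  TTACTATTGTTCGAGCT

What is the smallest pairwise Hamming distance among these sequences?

3

Pairwise Hamming distances:
  S242 vs S319: 8
  S242 vs S187: 7
  S242 vs S60: 8
  S242 vs S240: 3
  S319 vs S187: 8
  S319 vs S60: 8
  S319 vs S240: 10
  S187 vs S60: 12
  S187 vs S240: 8
  S60 vs S240: 9
The smallest is 3, between S242 and S240.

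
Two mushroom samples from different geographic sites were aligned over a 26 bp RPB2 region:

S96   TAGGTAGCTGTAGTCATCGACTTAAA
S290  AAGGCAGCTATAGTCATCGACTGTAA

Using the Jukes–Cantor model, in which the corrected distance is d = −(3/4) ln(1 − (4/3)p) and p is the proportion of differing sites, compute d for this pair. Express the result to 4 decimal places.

Mismatches occur at site 1 (T→A), site 5 (T→C), site 10 (G→A), site 23 (T→G), site 24 (A→T).
p = 5/26 = 0.192308.
d = −0.75 · ln(1 − (4/3)·0.192308) = −0.75 · ln(0.743589) = −0.75 · (-0.296267) = 0.2222.

0.2222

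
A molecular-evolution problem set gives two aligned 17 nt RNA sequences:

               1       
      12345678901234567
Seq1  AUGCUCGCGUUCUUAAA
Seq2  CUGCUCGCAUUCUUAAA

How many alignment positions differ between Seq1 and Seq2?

2

Mismatches occur at site 1 (A→C), site 9 (G→A).
That gives 2 mismatches out of 17 aligned sites, so the Hamming distance is 2.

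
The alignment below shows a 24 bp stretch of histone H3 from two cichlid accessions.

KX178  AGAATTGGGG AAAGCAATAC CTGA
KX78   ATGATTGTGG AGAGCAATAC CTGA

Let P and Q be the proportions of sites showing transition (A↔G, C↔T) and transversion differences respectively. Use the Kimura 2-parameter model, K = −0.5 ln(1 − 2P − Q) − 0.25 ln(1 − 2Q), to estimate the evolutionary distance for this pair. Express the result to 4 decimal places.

0.1894

Mismatches occur at site 2 (G↔T, transversion), site 3 (A↔G, transition), site 8 (G↔T, transversion), site 12 (A↔G, transition).
Of the 4 differences, 2 transitions and 2 transversions over 24 sites: P = 2/24 = 0.083333, Q = 2/24 = 0.083333.
d = −0.5·ln(0.750001) − 0.25·ln(0.833334) = −0.5·(-0.287681) − 0.25·(-0.182321) = 0.1894.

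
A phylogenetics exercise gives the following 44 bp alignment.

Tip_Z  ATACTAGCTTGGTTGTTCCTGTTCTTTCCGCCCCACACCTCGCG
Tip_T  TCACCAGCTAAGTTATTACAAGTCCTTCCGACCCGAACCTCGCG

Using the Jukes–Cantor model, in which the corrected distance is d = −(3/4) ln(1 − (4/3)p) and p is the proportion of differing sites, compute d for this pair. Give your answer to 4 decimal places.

0.4141

The sequences differ at positions 1 (A/T), 2 (T/C), 5 (T/C), 10 (T/A), 11 (G/A), 15 (G/A), 18 (C/A), 20 (T/A), 21 (G/A), 22 (T/G), 25 (T/C), 31 (C/A), 35 (A/G), 36 (C/A).
p = 14/44 = 0.318182.
d = −0.75 · ln(1 − (4/3)·0.318182) = −0.75 · ln(0.575757) = −0.75 · (-0.552070) = 0.4141.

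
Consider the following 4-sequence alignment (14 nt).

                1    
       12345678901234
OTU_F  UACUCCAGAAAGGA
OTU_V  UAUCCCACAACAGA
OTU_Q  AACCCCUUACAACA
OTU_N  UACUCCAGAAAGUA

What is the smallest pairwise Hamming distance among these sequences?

Pairwise Hamming distances:
  OTU_F vs OTU_V: 5
  OTU_F vs OTU_Q: 7
  OTU_F vs OTU_N: 1
  OTU_V vs OTU_Q: 7
  OTU_V vs OTU_N: 6
  OTU_Q vs OTU_N: 7
The smallest is 1, between OTU_F and OTU_N.

1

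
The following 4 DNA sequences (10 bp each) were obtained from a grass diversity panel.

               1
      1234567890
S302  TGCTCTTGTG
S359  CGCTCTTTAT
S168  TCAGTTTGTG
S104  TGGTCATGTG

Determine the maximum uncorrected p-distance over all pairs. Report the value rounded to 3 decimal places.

Pairwise Hamming distances:
  S302 vs S359: 4
  S302 vs S168: 4
  S302 vs S104: 2
  S359 vs S168: 8
  S359 vs S104: 6
  S168 vs S104: 5
The largest is 8 mismatches, between S359 and S168; p = 8/10 = 0.800.

0.800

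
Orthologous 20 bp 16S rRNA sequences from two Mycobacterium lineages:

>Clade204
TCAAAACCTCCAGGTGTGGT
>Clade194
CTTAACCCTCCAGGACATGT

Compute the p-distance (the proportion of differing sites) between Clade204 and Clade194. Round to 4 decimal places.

Differing sites — 1:T/C; 2:C/T; 3:A/T; 6:A/C; 15:T/A; 16:G/C; 17:T/A; 18:G/T.
There are 8 differences over 20 sites, so p = 8/20 = 0.4000.

0.4000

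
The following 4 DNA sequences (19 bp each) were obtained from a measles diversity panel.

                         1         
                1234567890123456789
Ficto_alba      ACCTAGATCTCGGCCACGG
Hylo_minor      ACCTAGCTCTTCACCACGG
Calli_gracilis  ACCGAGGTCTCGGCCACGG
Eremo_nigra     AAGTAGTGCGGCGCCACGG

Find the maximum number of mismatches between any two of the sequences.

8

Pairwise Hamming distances:
  Ficto_alba vs Hylo_minor: 4
  Ficto_alba vs Calli_gracilis: 2
  Ficto_alba vs Eremo_nigra: 7
  Hylo_minor vs Calli_gracilis: 5
  Hylo_minor vs Eremo_nigra: 7
  Calli_gracilis vs Eremo_nigra: 8
The largest is 8, between Calli_gracilis and Eremo_nigra.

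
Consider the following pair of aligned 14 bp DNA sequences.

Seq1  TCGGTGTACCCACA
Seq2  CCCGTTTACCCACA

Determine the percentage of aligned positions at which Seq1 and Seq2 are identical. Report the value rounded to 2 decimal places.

Differing sites — 1:T/C; 3:G/C; 6:G/T.
11 of the 14 sites match, so the percent identity is 11/14 × 100 = 78.57%.

78.57%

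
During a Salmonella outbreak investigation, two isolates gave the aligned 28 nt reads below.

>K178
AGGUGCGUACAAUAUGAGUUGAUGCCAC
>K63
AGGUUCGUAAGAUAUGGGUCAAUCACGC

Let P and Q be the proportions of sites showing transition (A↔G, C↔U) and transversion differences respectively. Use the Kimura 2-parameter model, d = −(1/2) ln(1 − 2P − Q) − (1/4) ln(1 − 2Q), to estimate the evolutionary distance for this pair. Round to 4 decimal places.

0.4307

The sequences differ at positions 5 (G/U, transversion), 10 (C/A, transversion), 11 (A/G, transition), 17 (A/G, transition), 20 (U/C, transition), 21 (G/A, transition), 24 (G/C, transversion), 25 (C/A, transversion), 27 (A/G, transition).
Of the 9 differences, 5 transitions and 4 transversions over 28 sites: P = 5/28 = 0.178571, Q = 4/28 = 0.142857.
d = −0.5·ln(0.500001) − 0.25·ln(0.714286) = −0.5·(-0.693145) − 0.25·(-0.336472) = 0.4307.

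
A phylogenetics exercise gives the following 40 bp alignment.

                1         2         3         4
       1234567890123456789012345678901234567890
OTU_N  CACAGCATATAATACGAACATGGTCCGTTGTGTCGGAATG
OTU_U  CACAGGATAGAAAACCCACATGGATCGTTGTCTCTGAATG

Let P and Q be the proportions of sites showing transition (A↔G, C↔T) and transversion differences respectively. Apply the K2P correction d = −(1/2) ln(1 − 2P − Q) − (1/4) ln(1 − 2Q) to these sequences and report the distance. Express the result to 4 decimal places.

Mismatches occur at site 6 (C→G, transversion), site 10 (T→G, transversion), site 13 (T→A, transversion), site 16 (G→C, transversion), site 17 (A→C, transversion), site 24 (T→A, transversion), site 25 (C→T, transition), site 32 (G→C, transversion), site 35 (G→T, transversion).
Of the 9 differences, 1 transition and 8 transversions over 40 sites: P = 1/40 = 0.025000, Q = 8/40 = 0.200000.
d = −0.5·ln(0.750000) − 0.25·ln(0.600000) = −0.5·(-0.287682) − 0.25·(-0.510826) = 0.2715.

0.2715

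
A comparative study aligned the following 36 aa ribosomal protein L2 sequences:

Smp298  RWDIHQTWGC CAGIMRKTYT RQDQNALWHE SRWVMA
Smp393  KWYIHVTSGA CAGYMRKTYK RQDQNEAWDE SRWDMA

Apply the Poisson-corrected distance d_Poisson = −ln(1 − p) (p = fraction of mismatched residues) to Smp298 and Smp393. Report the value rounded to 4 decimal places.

The sequences differ at positions 1 (R/K), 3 (D/Y), 6 (Q/V), 8 (W/S), 10 (C/A), 14 (I/Y), 20 (T/K), 26 (A/E), 27 (L/A), 29 (H/D), 34 (V/D).
p = 11/36 = 0.305556.
d = −ln(1 − 0.305556) = −ln(0.694444) = 0.3646.

0.3646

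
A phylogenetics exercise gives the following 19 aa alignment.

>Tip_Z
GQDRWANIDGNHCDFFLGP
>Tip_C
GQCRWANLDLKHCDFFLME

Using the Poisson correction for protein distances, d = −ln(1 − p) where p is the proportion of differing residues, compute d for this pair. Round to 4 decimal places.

0.3795

The sequences differ at positions 3 (D/C), 8 (I/L), 10 (G/L), 11 (N/K), 18 (G/M), 19 (P/E).
p = 6/19 = 0.315789.
d = −ln(1 − 0.315789) = −ln(0.684211) = 0.3795.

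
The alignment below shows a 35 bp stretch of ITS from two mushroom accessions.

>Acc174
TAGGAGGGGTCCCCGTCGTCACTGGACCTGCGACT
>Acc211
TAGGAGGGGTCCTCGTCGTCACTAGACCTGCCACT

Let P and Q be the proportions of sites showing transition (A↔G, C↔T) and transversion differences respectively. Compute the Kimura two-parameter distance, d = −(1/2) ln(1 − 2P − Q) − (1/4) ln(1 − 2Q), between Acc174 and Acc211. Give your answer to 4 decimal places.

Differing sites — 13:C/T (Ti); 24:G/A (Ti); 32:G/C (Tv).
Of the 3 differences, 2 transitions and 1 transversion over 35 sites: P = 2/35 = 0.057143, Q = 1/35 = 0.028571.
d = −0.5·ln(0.857143) − 0.25·ln(0.942858) = −0.5·(-0.154151) − 0.25·(-0.058840) = 0.0918.

0.0918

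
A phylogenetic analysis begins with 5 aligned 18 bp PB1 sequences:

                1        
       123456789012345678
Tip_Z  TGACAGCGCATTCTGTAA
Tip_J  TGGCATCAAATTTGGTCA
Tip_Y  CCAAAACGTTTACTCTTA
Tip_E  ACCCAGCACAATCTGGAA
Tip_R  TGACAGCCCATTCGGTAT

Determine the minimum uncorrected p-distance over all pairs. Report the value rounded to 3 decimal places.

0.167

Pairwise Hamming distances:
  Tip_Z vs Tip_J: 7
  Tip_Z vs Tip_Y: 9
  Tip_Z vs Tip_E: 6
  Tip_Z vs Tip_R: 3
  Tip_J vs Tip_Y: 13
  Tip_J vs Tip_E: 10
  Tip_J vs Tip_R: 7
  Tip_Y vs Tip_E: 12
  Tip_Y vs Tip_R: 12
  Tip_E vs Tip_R: 8
The smallest is 3 mismatches, between Tip_Z and Tip_R; p = 3/18 = 0.167.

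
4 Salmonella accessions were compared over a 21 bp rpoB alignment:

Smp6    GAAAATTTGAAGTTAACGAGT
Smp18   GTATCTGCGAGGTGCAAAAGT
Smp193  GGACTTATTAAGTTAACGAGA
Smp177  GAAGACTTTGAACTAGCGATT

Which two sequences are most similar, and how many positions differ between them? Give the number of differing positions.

6

Pairwise Hamming distances:
  Smp6 vs Smp18: 10
  Smp6 vs Smp193: 6
  Smp6 vs Smp177: 8
  Smp18 vs Smp193: 12
  Smp18 vs Smp177: 17
  Smp193 vs Smp177: 11
The smallest is 6, between Smp6 and Smp193.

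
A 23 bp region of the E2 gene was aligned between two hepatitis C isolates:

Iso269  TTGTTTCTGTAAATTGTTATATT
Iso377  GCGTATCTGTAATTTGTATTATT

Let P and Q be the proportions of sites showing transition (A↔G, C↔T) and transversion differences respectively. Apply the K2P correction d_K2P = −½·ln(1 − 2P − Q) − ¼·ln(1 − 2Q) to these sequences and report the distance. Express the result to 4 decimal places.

The sequences differ at positions 1 (T/G, transversion), 2 (T/C, transition), 5 (T/A, transversion), 13 (A/T, transversion), 18 (T/A, transversion), 19 (A/T, transversion).
Of the 6 differences, 1 transition and 5 transversions over 23 sites: P = 1/23 = 0.043478, Q = 5/23 = 0.217391.
d = −0.5·ln(0.695653) − 0.25·ln(0.565218) = −0.5·(-0.362904) − 0.25·(-0.570544) = 0.3241.

0.3241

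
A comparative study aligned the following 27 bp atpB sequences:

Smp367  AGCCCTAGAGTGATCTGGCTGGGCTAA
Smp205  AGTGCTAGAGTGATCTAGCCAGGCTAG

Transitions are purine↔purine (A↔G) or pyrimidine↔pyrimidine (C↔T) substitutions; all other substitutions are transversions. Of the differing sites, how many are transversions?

Differing sites — 3:C/T (Ti); 4:C/G (Tv); 17:G/A (Ti); 20:T/C (Ti); 21:G/A (Ti); 27:A/G (Ti).
Of the 6 differences, 5 transitions and 1 transversion, so the answer is 1.

1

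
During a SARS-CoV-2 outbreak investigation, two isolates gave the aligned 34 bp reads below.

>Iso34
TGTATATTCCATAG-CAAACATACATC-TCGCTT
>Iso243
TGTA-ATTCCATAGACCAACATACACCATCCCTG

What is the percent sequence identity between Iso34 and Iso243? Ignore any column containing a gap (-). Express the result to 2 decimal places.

87.10%

Excluding the 3 gap columns leaves 31 comparable sites.
Differing sites — 17:A/C; 26:T/C; 31:G/C; 34:T/G.
27 of the 31 comparable sites match, so the percent identity is 27/31 × 100 = 87.10%.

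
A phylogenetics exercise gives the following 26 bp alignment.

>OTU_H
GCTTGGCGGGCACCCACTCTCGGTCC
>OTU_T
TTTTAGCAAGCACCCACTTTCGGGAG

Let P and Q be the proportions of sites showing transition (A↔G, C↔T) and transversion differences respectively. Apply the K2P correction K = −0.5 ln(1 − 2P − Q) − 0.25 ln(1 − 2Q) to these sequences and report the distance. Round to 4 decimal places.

0.4785

The sequences differ at positions 1 (G/T, transversion), 2 (C/T, transition), 5 (G/A, transition), 8 (G/A, transition), 9 (G/A, transition), 19 (C/T, transition), 24 (T/G, transversion), 25 (C/A, transversion), 26 (C/G, transversion).
Of the 9 differences, 5 transitions and 4 transversions over 26 sites: P = 5/26 = 0.192308, Q = 4/26 = 0.153846.
d = −0.5·ln(0.461538) − 0.25·ln(0.692308) = −0.5·(-0.773191) − 0.25·(-0.367724) = 0.4785.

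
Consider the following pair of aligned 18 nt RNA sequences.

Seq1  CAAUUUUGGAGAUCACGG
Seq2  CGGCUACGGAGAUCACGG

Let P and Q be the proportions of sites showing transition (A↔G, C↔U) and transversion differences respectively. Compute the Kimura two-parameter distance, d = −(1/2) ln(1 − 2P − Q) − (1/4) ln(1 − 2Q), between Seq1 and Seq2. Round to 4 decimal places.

0.3760

The sequences differ at positions 2 (A/G, transition), 3 (A/G, transition), 4 (U/C, transition), 6 (U/A, transversion), 7 (U/C, transition).
Of the 5 differences, 4 transitions and 1 transversion over 18 sites: P = 4/18 = 0.222222, Q = 1/18 = 0.055556.
d = −0.5·ln(0.500000) − 0.25·ln(0.888888) = −0.5·(-0.693147) − 0.25·(-0.117784) = 0.3760.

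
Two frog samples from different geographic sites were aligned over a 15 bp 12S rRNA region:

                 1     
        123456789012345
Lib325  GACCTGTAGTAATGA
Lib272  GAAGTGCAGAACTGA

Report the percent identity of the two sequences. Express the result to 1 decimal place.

The sequences differ at positions 3 (C/A), 4 (C/G), 7 (T/C), 10 (T/A), 12 (A/C).
10 of the 15 sites match, so the percent identity is 10/15 × 100 = 66.7%.

66.7%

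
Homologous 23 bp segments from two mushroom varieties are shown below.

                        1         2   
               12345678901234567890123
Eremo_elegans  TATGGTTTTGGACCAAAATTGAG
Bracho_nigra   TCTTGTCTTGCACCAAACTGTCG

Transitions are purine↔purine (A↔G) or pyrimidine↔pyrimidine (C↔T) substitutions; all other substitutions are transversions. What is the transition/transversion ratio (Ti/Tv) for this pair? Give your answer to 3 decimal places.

Differing sites — 2:A/C (Tv); 4:G/T (Tv); 7:T/C (Ti); 11:G/C (Tv); 18:A/C (Tv); 20:T/G (Tv); 21:G/T (Tv); 22:A/C (Tv).
Of the 8 differences, 1 transition and 7 transversions, so Ti/Tv = 1/7 = 0.143.

0.143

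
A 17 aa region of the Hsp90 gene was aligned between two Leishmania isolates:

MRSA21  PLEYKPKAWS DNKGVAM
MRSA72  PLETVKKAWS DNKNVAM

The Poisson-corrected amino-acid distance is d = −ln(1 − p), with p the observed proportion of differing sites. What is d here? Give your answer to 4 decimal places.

0.2683

The sequences differ at positions 4 (Y/T), 5 (K/V), 6 (P/K), 14 (G/N).
p = 4/17 = 0.235294.
d = −ln(1 − 0.235294) = −ln(0.764706) = 0.2683.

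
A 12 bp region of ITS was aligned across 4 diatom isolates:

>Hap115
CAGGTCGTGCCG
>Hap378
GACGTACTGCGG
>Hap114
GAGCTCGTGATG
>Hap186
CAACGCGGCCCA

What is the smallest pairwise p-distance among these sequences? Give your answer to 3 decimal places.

Pairwise Hamming distances:
  Hap115 vs Hap378: 5
  Hap115 vs Hap114: 4
  Hap115 vs Hap186: 6
  Hap378 vs Hap114: 6
  Hap378 vs Hap186: 10
  Hap114 vs Hap186: 8
The smallest is 4 mismatches, between Hap115 and Hap114; p = 4/12 = 0.333.

0.333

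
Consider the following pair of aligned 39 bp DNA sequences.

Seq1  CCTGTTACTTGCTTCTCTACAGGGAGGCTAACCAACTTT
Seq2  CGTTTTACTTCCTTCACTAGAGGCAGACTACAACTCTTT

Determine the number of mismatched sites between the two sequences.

Mismatches occur at site 2 (C↔G), site 4 (G↔T), site 11 (G↔C), site 16 (T↔A), site 20 (C↔G), site 24 (G↔C), site 27 (G↔A), site 31 (A↔C), site 32 (C↔A), site 33 (C↔A), site 34 (A↔C), site 35 (A↔T).
That gives 12 mismatches out of 39 aligned sites, so the Hamming distance is 12.

12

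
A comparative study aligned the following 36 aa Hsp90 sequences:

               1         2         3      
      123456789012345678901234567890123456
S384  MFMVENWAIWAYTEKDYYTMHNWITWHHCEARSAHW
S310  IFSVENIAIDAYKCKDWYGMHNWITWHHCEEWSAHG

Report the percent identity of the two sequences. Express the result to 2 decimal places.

The sequences differ at positions 1 (M/I), 3 (M/S), 7 (W/I), 10 (W/D), 13 (T/K), 14 (E/C), 17 (Y/W), 19 (T/G), 31 (A/E), 32 (R/W), 36 (W/G).
25 of the 36 sites match, so the percent identity is 25/36 × 100 = 69.44%.

69.44%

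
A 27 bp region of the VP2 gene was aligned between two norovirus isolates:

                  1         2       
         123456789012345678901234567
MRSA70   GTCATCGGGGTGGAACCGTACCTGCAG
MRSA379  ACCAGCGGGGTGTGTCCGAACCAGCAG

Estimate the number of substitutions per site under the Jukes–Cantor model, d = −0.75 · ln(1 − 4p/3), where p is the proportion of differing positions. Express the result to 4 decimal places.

Mismatches occur at site 1 (G/A), site 2 (T/C), site 5 (T/G), site 13 (G/T), site 14 (A/G), site 15 (A/T), site 19 (T/A), site 23 (T/A).
p = 8/27 = 0.296296.
d = −0.75 · ln(1 − (4/3)·0.296296) = −0.75 · ln(0.604939) = −0.75 · (-0.502628) = 0.3770.

0.3770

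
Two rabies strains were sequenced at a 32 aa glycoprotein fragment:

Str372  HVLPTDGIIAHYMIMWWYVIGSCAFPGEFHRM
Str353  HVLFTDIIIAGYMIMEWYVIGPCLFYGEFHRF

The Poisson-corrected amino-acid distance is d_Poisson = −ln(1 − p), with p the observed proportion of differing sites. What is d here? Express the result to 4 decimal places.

Mismatches occur at site 4 (P↔F), site 7 (G↔I), site 11 (H↔G), site 16 (W↔E), site 22 (S↔P), site 24 (A↔L), site 26 (P↔Y), site 32 (M↔F).
p = 8/32 = 0.250000.
d = −ln(1 − 0.250000) = −ln(0.750000) = 0.2877.

0.2877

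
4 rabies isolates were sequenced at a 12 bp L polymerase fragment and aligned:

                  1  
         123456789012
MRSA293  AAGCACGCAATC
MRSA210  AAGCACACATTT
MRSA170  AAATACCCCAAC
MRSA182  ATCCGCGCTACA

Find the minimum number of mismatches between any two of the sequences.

3

Pairwise Hamming distances:
  MRSA293 vs MRSA210: 3
  MRSA293 vs MRSA170: 5
  MRSA293 vs MRSA182: 6
  MRSA210 vs MRSA170: 7
  MRSA210 vs MRSA182: 8
  MRSA170 vs MRSA182: 8
The smallest is 3, between MRSA293 and MRSA210.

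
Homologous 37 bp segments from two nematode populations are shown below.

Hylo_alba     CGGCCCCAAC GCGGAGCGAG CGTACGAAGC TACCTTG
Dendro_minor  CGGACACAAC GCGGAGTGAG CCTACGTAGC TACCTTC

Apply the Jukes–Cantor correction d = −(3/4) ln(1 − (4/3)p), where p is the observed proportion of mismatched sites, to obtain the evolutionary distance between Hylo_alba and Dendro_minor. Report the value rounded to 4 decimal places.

The sequences differ at positions 4 (C/A), 6 (C/A), 17 (C/T), 22 (G/C), 27 (A/T), 37 (G/C).
p = 6/37 = 0.162162.
d = −0.75 · ln(1 − (4/3)·0.162162) = −0.75 · ln(0.783784) = −0.75 · (-0.243622) = 0.1827.

0.1827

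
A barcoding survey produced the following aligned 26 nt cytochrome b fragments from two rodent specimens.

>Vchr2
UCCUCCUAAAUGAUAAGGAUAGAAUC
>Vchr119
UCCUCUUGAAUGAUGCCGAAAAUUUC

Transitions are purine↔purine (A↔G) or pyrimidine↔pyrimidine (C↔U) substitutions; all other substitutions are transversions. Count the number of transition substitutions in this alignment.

4

The sequences differ at positions 6 (C/U, transition), 8 (A/G, transition), 15 (A/G, transition), 16 (A/C, transversion), 17 (G/C, transversion), 20 (U/A, transversion), 22 (G/A, transition), 23 (A/U, transversion), 24 (A/U, transversion).
Of the 9 differences, 4 transitions and 5 transversions, so the answer is 4.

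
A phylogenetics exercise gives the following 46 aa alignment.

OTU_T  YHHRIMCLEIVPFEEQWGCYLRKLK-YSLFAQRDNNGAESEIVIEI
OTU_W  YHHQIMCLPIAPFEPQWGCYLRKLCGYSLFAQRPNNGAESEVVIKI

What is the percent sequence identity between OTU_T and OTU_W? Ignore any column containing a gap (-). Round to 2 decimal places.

82.22%

Excluding the 1 gap column leaves 45 comparable sites.
The sequences differ at positions 4 (R/Q), 9 (E/P), 11 (V/A), 15 (E/P), 25 (K/C), 34 (D/P), 42 (I/V), 45 (E/K).
37 of the 45 comparable sites match, so the percent identity is 37/45 × 100 = 82.22%.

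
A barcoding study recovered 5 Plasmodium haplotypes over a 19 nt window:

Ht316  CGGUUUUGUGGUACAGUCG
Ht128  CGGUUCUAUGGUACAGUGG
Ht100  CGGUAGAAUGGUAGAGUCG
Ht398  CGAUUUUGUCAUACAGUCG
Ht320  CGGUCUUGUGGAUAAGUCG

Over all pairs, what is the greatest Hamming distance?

8

Pairwise Hamming distances:
  Ht316 vs Ht128: 3
  Ht316 vs Ht100: 5
  Ht316 vs Ht398: 3
  Ht316 vs Ht320: 4
  Ht128 vs Ht100: 5
  Ht128 vs Ht398: 6
  Ht128 vs Ht320: 7
  Ht100 vs Ht398: 8
  Ht100 vs Ht320: 7
  Ht398 vs Ht320: 7
The largest is 8, between Ht100 and Ht398.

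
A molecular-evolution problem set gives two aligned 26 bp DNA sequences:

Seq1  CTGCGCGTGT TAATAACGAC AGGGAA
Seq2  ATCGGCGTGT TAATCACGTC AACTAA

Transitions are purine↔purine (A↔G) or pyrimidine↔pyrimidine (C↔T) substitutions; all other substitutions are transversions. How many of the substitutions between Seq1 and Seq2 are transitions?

1

Mismatches occur at site 1 (C/A, transversion), site 3 (G/C, transversion), site 4 (C/G, transversion), site 15 (A/C, transversion), site 19 (A/T, transversion), site 22 (G/A, transition), site 23 (G/C, transversion), site 24 (G/T, transversion).
Of the 8 differences, 1 transition and 7 transversions, so the answer is 1.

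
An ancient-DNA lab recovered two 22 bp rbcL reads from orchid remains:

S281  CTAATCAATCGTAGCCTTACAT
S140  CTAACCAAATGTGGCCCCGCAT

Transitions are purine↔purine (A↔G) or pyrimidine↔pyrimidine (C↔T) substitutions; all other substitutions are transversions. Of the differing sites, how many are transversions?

1

Mismatches occur at site 5 (T/C, transition), site 9 (T/A, transversion), site 10 (C/T, transition), site 13 (A/G, transition), site 17 (T/C, transition), site 18 (T/C, transition), site 19 (A/G, transition).
Of the 7 differences, 6 transitions and 1 transversion, so the answer is 1.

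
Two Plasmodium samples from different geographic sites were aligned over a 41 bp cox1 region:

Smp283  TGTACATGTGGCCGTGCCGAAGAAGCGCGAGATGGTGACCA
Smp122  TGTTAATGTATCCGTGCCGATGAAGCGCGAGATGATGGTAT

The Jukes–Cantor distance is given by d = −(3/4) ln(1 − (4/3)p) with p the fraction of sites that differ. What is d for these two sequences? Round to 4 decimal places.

Differing sites — 4:A/T; 5:C/A; 10:G/A; 11:G/T; 21:A/T; 35:G/A; 38:A/G; 39:C/T; 40:C/A; 41:A/T.
p = 10/41 = 0.243902.
d = −0.75 · ln(1 − (4/3)·0.243902) = −0.75 · ln(0.674797) = −0.75 · (-0.393343) = 0.2950.

0.2950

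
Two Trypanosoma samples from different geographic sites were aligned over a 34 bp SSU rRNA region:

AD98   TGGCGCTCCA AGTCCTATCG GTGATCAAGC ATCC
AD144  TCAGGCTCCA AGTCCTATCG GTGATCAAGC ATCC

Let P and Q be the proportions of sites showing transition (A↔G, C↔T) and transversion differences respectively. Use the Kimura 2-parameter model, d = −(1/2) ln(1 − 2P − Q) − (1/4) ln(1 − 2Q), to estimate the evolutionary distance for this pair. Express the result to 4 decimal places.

Differing sites — 2:G/C (Tv); 3:G/A (Ti); 4:C/G (Tv).
Of the 3 differences, 1 transition and 2 transversions over 34 sites: P = 1/34 = 0.029412, Q = 2/34 = 0.058824.
d = −0.5·ln(0.882352) − 0.25·ln(0.882352) = −0.5·(-0.125164) − 0.25·(-0.125164) = 0.0939.

0.0939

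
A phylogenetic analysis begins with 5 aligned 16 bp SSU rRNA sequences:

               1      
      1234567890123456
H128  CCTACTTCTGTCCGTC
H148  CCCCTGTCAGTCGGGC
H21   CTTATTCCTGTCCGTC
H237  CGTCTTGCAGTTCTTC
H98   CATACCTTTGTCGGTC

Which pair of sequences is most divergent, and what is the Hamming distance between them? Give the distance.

10

Pairwise Hamming distances:
  H128 vs H148: 7
  H128 vs H21: 3
  H128 vs H237: 7
  H128 vs H98: 4
  H148 vs H21: 8
  H148 vs H237: 8
  H148 vs H98: 8
  H21 vs H237: 6
  H21 vs H98: 6
  H237 vs H98: 10
The largest is 10, between H237 and H98.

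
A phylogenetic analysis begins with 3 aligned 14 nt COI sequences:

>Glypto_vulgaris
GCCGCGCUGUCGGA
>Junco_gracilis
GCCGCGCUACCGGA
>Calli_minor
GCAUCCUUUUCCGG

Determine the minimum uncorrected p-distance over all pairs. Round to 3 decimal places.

0.143

Pairwise Hamming distances:
  Glypto_vulgaris vs Junco_gracilis: 2
  Glypto_vulgaris vs Calli_minor: 7
  Junco_gracilis vs Calli_minor: 8
The smallest is 2 mismatches, between Glypto_vulgaris and Junco_gracilis; p = 2/14 = 0.143.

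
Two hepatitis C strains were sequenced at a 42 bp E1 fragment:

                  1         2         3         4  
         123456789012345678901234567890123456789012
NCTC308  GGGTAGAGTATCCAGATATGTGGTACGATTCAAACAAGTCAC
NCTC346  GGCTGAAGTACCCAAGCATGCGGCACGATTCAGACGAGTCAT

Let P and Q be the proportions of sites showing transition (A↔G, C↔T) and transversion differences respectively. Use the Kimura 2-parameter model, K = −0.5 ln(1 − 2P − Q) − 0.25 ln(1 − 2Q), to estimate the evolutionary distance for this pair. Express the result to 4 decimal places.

0.4088

The sequences differ at positions 3 (G/C, transversion), 5 (A/G, transition), 6 (G/A, transition), 11 (T/C, transition), 15 (G/A, transition), 16 (A/G, transition), 17 (T/C, transition), 21 (T/C, transition), 24 (T/C, transition), 33 (A/G, transition), 36 (A/G, transition), 42 (C/T, transition).
Of the 12 differences, 11 transitions and 1 transversion over 42 sites: P = 11/42 = 0.261905, Q = 1/42 = 0.023810.
d = −0.5·ln(0.452380) − 0.25·ln(0.952380) = −0.5·(-0.793233) − 0.25·(-0.048791) = 0.4088.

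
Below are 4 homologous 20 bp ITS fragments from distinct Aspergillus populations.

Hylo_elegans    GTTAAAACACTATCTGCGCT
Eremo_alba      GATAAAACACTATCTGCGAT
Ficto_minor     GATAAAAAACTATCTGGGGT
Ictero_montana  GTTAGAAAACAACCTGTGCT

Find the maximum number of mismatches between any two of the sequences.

7

Pairwise Hamming distances:
  Hylo_elegans vs Eremo_alba: 2
  Hylo_elegans vs Ficto_minor: 4
  Hylo_elegans vs Ictero_montana: 5
  Eremo_alba vs Ficto_minor: 3
  Eremo_alba vs Ictero_montana: 7
  Ficto_minor vs Ictero_montana: 6
The largest is 7, between Eremo_alba and Ictero_montana.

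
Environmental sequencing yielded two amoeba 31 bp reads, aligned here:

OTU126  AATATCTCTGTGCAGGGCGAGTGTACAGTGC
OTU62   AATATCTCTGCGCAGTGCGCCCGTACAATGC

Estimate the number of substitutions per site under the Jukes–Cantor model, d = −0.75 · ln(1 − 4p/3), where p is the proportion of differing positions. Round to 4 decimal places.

0.2239

Differing sites — 11:T/C; 16:G/T; 20:A/C; 21:G/C; 22:T/C; 28:G/A.
p = 6/31 = 0.193548.
d = −0.75 · ln(1 − (4/3)·0.193548) = −0.75 · ln(0.741936) = −0.75 · (-0.298492) = 0.2239.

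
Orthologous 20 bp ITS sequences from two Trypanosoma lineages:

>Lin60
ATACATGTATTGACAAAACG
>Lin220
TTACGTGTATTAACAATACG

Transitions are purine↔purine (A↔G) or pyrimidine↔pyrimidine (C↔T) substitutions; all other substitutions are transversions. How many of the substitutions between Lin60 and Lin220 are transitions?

The sequences differ at positions 1 (A/T, transversion), 5 (A/G, transition), 12 (G/A, transition), 17 (A/T, transversion).
Of the 4 differences, 2 transitions and 2 transversions, so the answer is 2.

2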